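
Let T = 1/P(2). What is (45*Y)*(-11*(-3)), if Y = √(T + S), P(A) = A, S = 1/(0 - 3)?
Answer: 495*√6/2 ≈ 606.25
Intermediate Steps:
S = -⅓ (S = 1/(-3) = -⅓ ≈ -0.33333)
T = ½ (T = 1/2 = ½ ≈ 0.50000)
Y = √6/6 (Y = √(½ - ⅓) = √(⅙) = √6/6 ≈ 0.40825)
(45*Y)*(-11*(-3)) = (45*(√6/6))*(-11*(-3)) = (15*√6/2)*33 = 495*√6/2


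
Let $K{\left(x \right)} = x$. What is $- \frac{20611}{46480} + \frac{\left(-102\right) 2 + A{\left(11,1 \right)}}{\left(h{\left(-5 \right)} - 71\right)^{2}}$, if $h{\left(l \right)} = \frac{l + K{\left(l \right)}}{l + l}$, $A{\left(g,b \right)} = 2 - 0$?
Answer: $- \frac{788449}{1626800} \approx -0.48466$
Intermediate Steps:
$A{\left(g,b \right)} = 2$ ($A{\left(g,b \right)} = 2 + 0 = 2$)
$h{\left(l \right)} = 1$ ($h{\left(l \right)} = \frac{l + l}{l + l} = \frac{2 l}{2 l} = 2 l \frac{1}{2 l} = 1$)
$- \frac{20611}{46480} + \frac{\left(-102\right) 2 + A{\left(11,1 \right)}}{\left(h{\left(-5 \right)} - 71\right)^{2}} = - \frac{20611}{46480} + \frac{\left(-102\right) 2 + 2}{\left(1 - 71\right)^{2}} = \left(-20611\right) \frac{1}{46480} + \frac{-204 + 2}{\left(-70\right)^{2}} = - \frac{20611}{46480} - \frac{202}{4900} = - \frac{20611}{46480} - \frac{101}{2450} = - \frac{788449}{1626800}$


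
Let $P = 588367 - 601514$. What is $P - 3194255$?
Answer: $-3207402$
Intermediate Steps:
$P = -13147$ ($P = 588367 - 601514 = -13147$)
$P - 3194255 = -13147 - 3194255 = -3207402$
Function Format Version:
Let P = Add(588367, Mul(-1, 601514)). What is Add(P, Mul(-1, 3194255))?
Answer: -3207402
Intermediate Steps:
P = -13147 (P = Add(588367, -601514) = -13147)
Add(P, Mul(-1, 3194255)) = Add(-13147, Mul(-1, 3194255)) = Add(-13147, -3194255) = -3207402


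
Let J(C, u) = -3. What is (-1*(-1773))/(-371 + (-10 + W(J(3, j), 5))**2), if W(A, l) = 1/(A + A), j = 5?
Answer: -63828/9635 ≈ -6.6246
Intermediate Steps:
W(A, l) = 1/(2*A)
(-1*(-1773))/(-371 + (-10 + W(J(3, j), 5))**2) = (-1*(-1773))/(-371 + (-10 + (1/2)/(-3))**2) = 1773/(-371 + (-10 + (1/2)*(-1/3))**2) = 1773/(-371 + (-10 - 1/6)**2) = 1773/(-371 + (-61/6)**2) = 1773/(-371 + 3721/36) = 1773/(-9635/36) = 1773*(-36/9635) = -63828/9635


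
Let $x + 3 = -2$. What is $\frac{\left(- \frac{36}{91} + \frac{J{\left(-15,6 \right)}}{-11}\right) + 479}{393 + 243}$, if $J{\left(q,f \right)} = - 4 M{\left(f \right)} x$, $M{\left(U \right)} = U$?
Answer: $\frac{468163}{636636} \approx 0.73537$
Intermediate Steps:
$x = -5$ ($x = -3 - 2 = -5$)
$J{\left(q,f \right)} = 20 f$ ($J{\left(q,f \right)} = - 4 f \left(-5\right) = 20 f$)
$\frac{\left(- \frac{36}{91} + \frac{J{\left(-15,6 \right)}}{-11}\right) + 479}{393 + 243} = \frac{\left(- \frac{36}{91} + \frac{20 \cdot 6}{-11}\right) + 479}{393 + 243} = \frac{\left(\left(-36\right) \frac{1}{91} + 120 \left(- \frac{1}{11}\right)\right) + 479}{636} = \left(\left(- \frac{36}{91} - \frac{120}{11}\right) + 479\right) \frac{1}{636} = \left(- \frac{11316}{1001} + 479\right) \frac{1}{636} = \frac{468163}{1001} \cdot \frac{1}{636} = \frac{468163}{636636}$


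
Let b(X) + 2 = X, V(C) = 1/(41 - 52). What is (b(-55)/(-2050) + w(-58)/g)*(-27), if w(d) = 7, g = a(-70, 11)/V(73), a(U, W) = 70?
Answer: -5697/11275 ≈ -0.50528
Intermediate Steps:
V(C) = -1/11 (V(C) = 1/(-11) = -1/11)
b(X) = -2 + X
g = -770 (g = 70/(-1/11) = 70*(-11) = -770)
(b(-55)/(-2050) + w(-58)/g)*(-27) = ((-2 - 55)/(-2050) + 7/(-770))*(-27) = (-57*(-1/2050) + 7*(-1/770))*(-27) = (57/2050 - 1/110)*(-27) = (211/11275)*(-27) = -5697/11275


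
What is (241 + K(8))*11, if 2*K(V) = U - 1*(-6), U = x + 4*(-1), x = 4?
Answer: 2684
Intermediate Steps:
U = 0 (U = 4 + 4*(-1) = 4 - 4 = 0)
K(V) = 3 (K(V) = (0 - 1*(-6))/2 = (0 + 6)/2 = (½)*6 = 3)
(241 + K(8))*11 = (241 + 3)*11 = 244*11 = 2684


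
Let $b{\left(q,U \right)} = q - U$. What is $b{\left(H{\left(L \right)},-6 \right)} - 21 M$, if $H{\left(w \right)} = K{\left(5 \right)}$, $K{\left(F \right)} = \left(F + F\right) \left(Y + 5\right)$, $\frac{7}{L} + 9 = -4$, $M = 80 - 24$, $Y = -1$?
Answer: $-1130$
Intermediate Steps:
$M = 56$ ($M = 80 - 24 = 56$)
$L = - \frac{7}{13}$ ($L = \frac{7}{-9 - 4} = \frac{7}{-13} = 7 \left(- \frac{1}{13}\right) = - \frac{7}{13} \approx -0.53846$)
$K{\left(F \right)} = 8 F$ ($K{\left(F \right)} = \left(F + F\right) \left(-1 + 5\right) = 2 F 4 = 8 F$)
$H{\left(w \right)} = 40$ ($H{\left(w \right)} = 8 \cdot 5 = 40$)
$b{\left(H{\left(L \right)},-6 \right)} - 21 M = \left(40 - -6\right) - 1176 = \left(40 + 6\right) - 1176 = 46 - 1176 = -1130$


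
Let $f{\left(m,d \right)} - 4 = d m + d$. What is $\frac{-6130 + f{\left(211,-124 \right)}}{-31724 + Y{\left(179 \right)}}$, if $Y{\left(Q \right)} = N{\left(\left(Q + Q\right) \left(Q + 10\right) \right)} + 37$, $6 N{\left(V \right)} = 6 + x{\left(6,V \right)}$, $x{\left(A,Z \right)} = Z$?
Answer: $\frac{32414}{20409} \approx 1.5882$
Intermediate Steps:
$N{\left(V \right)} = 1 + \frac{V}{6}$ ($N{\left(V \right)} = \frac{6 + V}{6} = 1 + \frac{V}{6}$)
$Y{\left(Q \right)} = 38 + \frac{Q \left(10 + Q\right)}{3}$ ($Y{\left(Q \right)} = \left(1 + \frac{\left(Q + Q\right) \left(Q + 10\right)}{6}\right) + 37 = \left(1 + \frac{2 Q \left(10 + Q\right)}{6}\right) + 37 = \left(1 + \frac{Q \left(10 + Q\right)}{3}\right) + 37 = 38 + \frac{Q \left(10 + Q\right)}{3}$)
$f{\left(m,d \right)} = 4 + d + d m$ ($f{\left(m,d \right)} = 4 + \left(d m + d\right) = 4 + \left(d + d m\right) = 4 + d + d m$)
$\frac{-6130 + f{\left(211,-124 \right)}}{-31724 + Y{\left(179 \right)}} = \frac{-6130 - 26284}{-31724 + \left(38 + \frac{1}{3} \cdot 179 \left(10 + 179\right)\right)} = \frac{-6130 - 26284}{-31724 + \left(38 + \frac{1}{3} \cdot 179 \cdot 189\right)} = \frac{-6130 - 26284}{-31724 + \left(38 + 11277\right)} = - \frac{32414}{-31724 + 11315} = - \frac{32414}{-20409} = \left(-32414\right) \left(- \frac{1}{20409}\right) = \frac{32414}{20409}$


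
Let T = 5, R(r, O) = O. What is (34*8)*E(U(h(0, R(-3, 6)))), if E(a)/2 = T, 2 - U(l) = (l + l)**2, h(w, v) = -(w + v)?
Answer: 2720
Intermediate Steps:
h(w, v) = -v - w (h(w, v) = -(v + w) = -v - w)
U(l) = 2 - 4*l**2 (U(l) = 2 - (l + l)**2 = 2 - (2*l)**2 = 2 - 4*l**2)
E(a) = 10 (E(a) = 2*5 = 10)
(34*8)*E(U(h(0, R(-3, 6)))) = (34*8)*10 = 272*10 = 2720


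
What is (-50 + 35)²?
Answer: 225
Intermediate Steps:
(-50 + 35)² = (-15)² = 225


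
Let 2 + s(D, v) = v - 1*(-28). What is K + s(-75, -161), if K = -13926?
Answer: -14061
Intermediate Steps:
s(D, v) = 26 + v (s(D, v) = -2 + (v - 1*(-28)) = -2 + (v + 28) = -2 + (28 + v) = 26 + v)
K + s(-75, -161) = -13926 + (26 - 161) = -13926 - 135 = -14061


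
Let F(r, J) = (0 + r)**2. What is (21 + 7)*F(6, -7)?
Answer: 1008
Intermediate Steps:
F(r, J) = r**2
(21 + 7)*F(6, -7) = (21 + 7)*6**2 = 28*36 = 1008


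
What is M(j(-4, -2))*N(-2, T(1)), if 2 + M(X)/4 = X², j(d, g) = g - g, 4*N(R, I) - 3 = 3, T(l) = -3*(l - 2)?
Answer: -12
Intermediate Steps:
T(l) = 6 - 3*l (T(l) = -3*(-2 + l) = 6 - 3*l)
N(R, I) = 3/2 (N(R, I) = ¾ + (¼)*3 = ¾ + ¾ = 3/2)
j(d, g) = 0
M(X) = -8 + 4*X²
M(j(-4, -2))*N(-2, T(1)) = (-8 + 4*0²)*(3/2) = (-8 + 4*0)*(3/2) = (-8 + 0)*(3/2) = -8*3/2 = -12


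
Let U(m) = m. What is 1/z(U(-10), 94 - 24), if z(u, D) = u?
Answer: -⅒ ≈ -0.10000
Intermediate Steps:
1/z(U(-10), 94 - 24) = 1/(-10) = -⅒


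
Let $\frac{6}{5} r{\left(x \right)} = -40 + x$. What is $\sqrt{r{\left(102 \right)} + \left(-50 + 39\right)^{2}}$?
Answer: $\frac{\sqrt{1554}}{3} \approx 13.14$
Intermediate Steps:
$r{\left(x \right)} = - \frac{100}{3} + \frac{5 x}{6}$ ($r{\left(x \right)} = \frac{5 \left(-40 + x\right)}{6} = - \frac{100}{3} + \frac{5 x}{6}$)
$\sqrt{r{\left(102 \right)} + \left(-50 + 39\right)^{2}} = \sqrt{\left(- \frac{100}{3} + \frac{5}{6} \cdot 102\right) + \left(-50 + 39\right)^{2}} = \sqrt{\left(- \frac{100}{3} + 85\right) + \left(-11\right)^{2}} = \sqrt{\frac{155}{3} + 121} = \sqrt{\frac{518}{3}} = \frac{\sqrt{1554}}{3}$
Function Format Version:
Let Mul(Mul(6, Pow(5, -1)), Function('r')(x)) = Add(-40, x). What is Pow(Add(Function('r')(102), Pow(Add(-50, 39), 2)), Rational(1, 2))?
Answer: Mul(Rational(1, 3), Pow(1554, Rational(1, 2))) ≈ 13.140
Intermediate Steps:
Function('r')(x) = Add(Rational(-100, 3), Mul(Rational(5, 6), x)) (Function('r')(x) = Mul(Rational(5, 6), Add(-40, x)) = Add(Rational(-100, 3), Mul(Rational(5, 6), x)))
Pow(Add(Function('r')(102), Pow(Add(-50, 39), 2)), Rational(1, 2)) = Pow(Add(Add(Rational(-100, 3), Mul(Rational(5, 6), 102)), Pow(Add(-50, 39), 2)), Rational(1, 2)) = Pow(Add(Add(Rational(-100, 3), 85), Pow(-11, 2)), Rational(1, 2)) = Pow(Add(Rational(155, 3), 121), Rational(1, 2)) = Pow(Rational(518, 3), Rational(1, 2)) = Mul(Rational(1, 3), Pow(1554, Rational(1, 2)))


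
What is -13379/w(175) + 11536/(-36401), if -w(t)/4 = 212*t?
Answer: -1224933421/5401908400 ≈ -0.22676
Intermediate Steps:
w(t) = -848*t
-13379/w(175) + 11536/(-36401) = -13379/((-848*175)) + 11536/(-36401) = -13379/(-148400) + 11536*(-1/36401) = -13379*(-1/148400) - 11536/36401 = 13379/148400 - 11536/36401 = -1224933421/5401908400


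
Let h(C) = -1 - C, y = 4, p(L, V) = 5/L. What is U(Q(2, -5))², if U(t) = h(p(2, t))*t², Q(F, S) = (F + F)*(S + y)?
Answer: 3136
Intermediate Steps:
Q(F, S) = 2*F*(4 + S) (Q(F, S) = (F + F)*(S + 4) = (2*F)*(4 + S) = 2*F*(4 + S))
U(t) = -7*t²/2 (U(t) = (-1 - 5/2)*t² = -7*t²/2)
U(Q(2, -5))² = (-7*16*(4 - 5)²/2)² = (-7*(2*2*(-1))²/2)² = (-7/2*(-4)²)² = (-7/2*16)² = (-56)² = 3136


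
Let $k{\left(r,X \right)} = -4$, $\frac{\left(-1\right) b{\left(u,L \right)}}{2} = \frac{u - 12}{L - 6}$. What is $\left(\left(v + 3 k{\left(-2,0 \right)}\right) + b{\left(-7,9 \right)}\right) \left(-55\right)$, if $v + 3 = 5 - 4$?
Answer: $\frac{220}{3} \approx 73.333$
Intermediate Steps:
$v = -2$ ($v = -3 + \left(5 - 4\right) = -3 + 1 = -2$)
$b{\left(u,L \right)} = - \frac{2 \left(-12 + u\right)}{-6 + L}$ ($b{\left(u,L \right)} = - 2 \frac{u - 12}{L - 6} = - 2 \frac{-12 + u}{-6 + L} = - \frac{2 \left(-12 + u\right)}{-6 + L}$)
$\left(\left(v + 3 k{\left(-2,0 \right)}\right) + b{\left(-7,9 \right)}\right) \left(-55\right) = \left(\left(-2 + 3 \left(-4\right)\right) + \frac{2 \left(12 - -7\right)}{-6 + 9}\right) \left(-55\right) = \left(\left(-2 - 12\right) + \frac{2 \left(12 + 7\right)}{3}\right) \left(-55\right) = \left(-14 + 2 \cdot \frac{1}{3} \cdot 19\right) \left(-55\right) = \left(-14 + \frac{38}{3}\right) \left(-55\right) = \left(- \frac{4}{3}\right) \left(-55\right) = \frac{220}{3}$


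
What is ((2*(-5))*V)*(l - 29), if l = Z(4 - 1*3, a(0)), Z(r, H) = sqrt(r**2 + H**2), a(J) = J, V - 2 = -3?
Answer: -280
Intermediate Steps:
V = -1 (V = 2 - 3 = -1)
Z(r, H) = sqrt(H**2 + r**2)
l = 1 (l = sqrt(0**2 + (4 - 1*3)**2) = sqrt(0 + (4 - 3)**2) = sqrt(0 + 1**2) = sqrt(0 + 1) = sqrt(1) = 1)
((2*(-5))*V)*(l - 29) = ((2*(-5))*(-1))*(1 - 29) = -10*(-1)*(-28) = 10*(-28) = -280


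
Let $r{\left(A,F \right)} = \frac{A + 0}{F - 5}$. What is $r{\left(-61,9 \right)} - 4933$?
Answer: $- \frac{19793}{4} \approx -4948.3$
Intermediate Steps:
$r{\left(A,F \right)} = \frac{A}{-5 + F}$
$r{\left(-61,9 \right)} - 4933 = - \frac{61}{-5 + 9} - 4933 = - \frac{61}{4} - 4933 = - \frac{19793}{4}$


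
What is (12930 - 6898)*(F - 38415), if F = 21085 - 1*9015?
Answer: -158913040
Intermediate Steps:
F = 12070 (F = 21085 - 9015 = 12070)
(12930 - 6898)*(F - 38415) = (12930 - 6898)*(12070 - 38415) = 6032*(-26345) = -158913040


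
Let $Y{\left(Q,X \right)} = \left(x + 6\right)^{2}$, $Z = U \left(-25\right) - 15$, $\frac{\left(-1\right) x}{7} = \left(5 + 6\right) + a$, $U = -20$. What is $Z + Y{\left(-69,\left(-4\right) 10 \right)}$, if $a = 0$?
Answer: $5526$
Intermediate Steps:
$x = -77$ ($x = - 7 \left(\left(5 + 6\right) + 0\right) = - 7 \left(11 + 0\right) = \left(-7\right) 11 = -77$)
$Z = 485$ ($Z = \left(-20\right) \left(-25\right) - 15 = 500 - 15 = 485$)
$Y{\left(Q,X \right)} = 5041$ ($Y{\left(Q,X \right)} = \left(-77 + 6\right)^{2} = \left(-71\right)^{2} = 5041$)
$Z + Y{\left(-69,\left(-4\right) 10 \right)} = 485 + 5041 = 5526$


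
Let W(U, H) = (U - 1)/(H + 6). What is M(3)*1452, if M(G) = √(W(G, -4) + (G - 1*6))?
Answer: 1452*I*√2 ≈ 2053.4*I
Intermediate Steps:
W(U, H) = (-1 + U)/(6 + H)
M(G) = √(-13/2 + 3*G/2) (M(G) = √((-1 + G)/(6 - 4) + (G - 1*6)) = √((-1 + G)/2 + (G - 6)) = √((-1 + G)/2 + (-6 + G)) = √((-½ + G/2) + (-6 + G)) = √(-13/2 + 3*G/2))
M(3)*1452 = (√(-26 + 6*3)/2)*1452 = (√(-26 + 18)/2)*1452 = (√(-8)/2)*1452 = ((2*I*√2)/2)*1452 = (I*√2)*1452 = 1452*I*√2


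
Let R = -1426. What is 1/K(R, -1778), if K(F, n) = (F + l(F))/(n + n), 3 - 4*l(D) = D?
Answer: 14224/4275 ≈ 3.3273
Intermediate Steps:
l(D) = 3/4 - D/4
K(F, n) = (3/4 + 3*F/4)/(2*n) (K(F, n) = (F + (3/4 - F/4))/(n + n) = (3/4 + 3*F/4)/((2*n)) = (3/4 + 3*F/4)*(1/(2*n)) = (3/4 + 3*F/4)/(2*n))
1/K(R, -1778) = 1/((3/8)*(1 - 1426)/(-1778)) = 1/((3/8)*(-1/1778)*(-1425)) = 1/(4275/14224) = 14224/4275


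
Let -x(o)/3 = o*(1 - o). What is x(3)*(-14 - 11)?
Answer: -450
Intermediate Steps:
x(o) = -3*o*(1 - o)
x(3)*(-14 - 11) = (3*3*(-1 + 3))*(-14 - 11) = (3*3*2)*(-25) = 18*(-25) = -450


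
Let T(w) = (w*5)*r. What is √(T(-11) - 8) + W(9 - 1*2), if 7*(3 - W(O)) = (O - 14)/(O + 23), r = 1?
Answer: 91/30 + 3*I*√7 ≈ 3.0333 + 7.9373*I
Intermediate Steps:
T(w) = 5*w (T(w) = (w*5)*1 = (5*w)*1 = 5*w)
W(O) = 3 - (-14 + O)/(7*(23 + O)) (W(O) = 3 - (O - 14)/(7*(O + 23)) = 3 - (-14 + O)/(7*(23 + O)))
√(T(-11) - 8) + W(9 - 1*2) = √(5*(-11) - 8) + (497 + 20*(9 - 1*2))/(7*(23 + (9 - 1*2))) = √(-55 - 8) + (497 + 20*(9 - 2))/(7*(23 + (9 - 2))) = √(-63) + (497 + 20*7)/(7*(23 + 7)) = 3*I*√7 + (⅐)*(497 + 140)/30 = 3*I*√7 + (⅐)*(1/30)*637 = 3*I*√7 + 91/30 = 91/30 + 3*I*√7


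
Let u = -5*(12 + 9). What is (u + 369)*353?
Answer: 93192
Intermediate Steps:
u = -105 (u = -5*21 = -105)
(u + 369)*353 = (-105 + 369)*353 = 264*353 = 93192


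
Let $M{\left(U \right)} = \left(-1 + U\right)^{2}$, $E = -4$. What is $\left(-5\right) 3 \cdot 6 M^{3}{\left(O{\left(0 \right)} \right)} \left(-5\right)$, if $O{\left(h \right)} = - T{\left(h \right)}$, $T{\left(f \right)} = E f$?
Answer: $450$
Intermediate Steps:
$T{\left(f \right)} = - 4 f$
$O{\left(h \right)} = 4 h$ ($O{\left(h \right)} = - \left(-4\right) h = 4 h$)
$\left(-5\right) 3 \cdot 6 M^{3}{\left(O{\left(0 \right)} \right)} \left(-5\right) = \left(-5\right) 3 \cdot 6 \left(\left(-1 + 4 \cdot 0\right)^{2}\right)^{3} \left(-5\right) = \left(-15\right) 6 \left(\left(-1 + 0\right)^{2}\right)^{3} \left(-5\right) = - 90 \left(\left(-1\right)^{2}\right)^{3} \left(-5\right) = - 90 \cdot 1^{3} \left(-5\right) = \left(-90\right) 1 \left(-5\right) = \left(-90\right) \left(-5\right) = 450$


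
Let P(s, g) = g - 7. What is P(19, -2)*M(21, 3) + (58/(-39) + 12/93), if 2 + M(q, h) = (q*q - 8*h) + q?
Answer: -4745758/1209 ≈ -3925.4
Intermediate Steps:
P(s, g) = -7 + g
M(q, h) = -2 + q + q² - 8*h (M(q, h) = -2 + ((q*q - 8*h) + q) = -2 + ((q² - 8*h) + q) = -2 + (q + q² - 8*h) = -2 + q + q² - 8*h)
P(19, -2)*M(21, 3) + (58/(-39) + 12/93) = (-7 - 2)*(-2 + 21 + 21² - 8*3) + (58/(-39) + 12/93) = -9*(-2 + 21 + 441 - 24) + (58*(-1/39) + 12*(1/93)) = -9*436 + (-58/39 + 4/31) = -3924 - 1642/1209 = -4745758/1209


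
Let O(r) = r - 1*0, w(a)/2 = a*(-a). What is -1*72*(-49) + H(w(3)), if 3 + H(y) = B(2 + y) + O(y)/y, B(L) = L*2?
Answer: 3494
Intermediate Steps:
B(L) = 2*L
w(a) = -2*a**2 (w(a) = 2*(a*(-a)) = 2*(-a**2) = -2*a**2)
O(r) = r (O(r) = r + 0 = r)
H(y) = 2 + 2*y (H(y) = -3 + (2*(2 + y) + y/y) = -3 + ((4 + 2*y) + 1) = -3 + (5 + 2*y) = 2 + 2*y)
-1*72*(-49) + H(w(3)) = -1*72*(-49) + (2 + 2*(-2*3**2)) = -72*(-49) + (2 + 2*(-2*9)) = 3528 + (2 + 2*(-18)) = 3528 + (2 - 36) = 3528 - 34 = 3494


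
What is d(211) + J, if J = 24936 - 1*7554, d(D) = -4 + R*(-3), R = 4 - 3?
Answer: 17375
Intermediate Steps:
R = 1
d(D) = -7 (d(D) = -4 + 1*(-3) = -4 - 3 = -7)
J = 17382 (J = 24936 - 7554 = 17382)
d(211) + J = -7 + 17382 = 17375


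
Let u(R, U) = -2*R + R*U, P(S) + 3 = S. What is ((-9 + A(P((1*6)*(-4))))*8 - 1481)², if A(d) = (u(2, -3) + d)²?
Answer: 88341201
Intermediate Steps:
P(S) = -3 + S
A(d) = (-10 + d)² (A(d) = (2*(-2 - 3) + d)² = (2*(-5) + d)² = (-10 + d)²)
((-9 + A(P((1*6)*(-4))))*8 - 1481)² = ((-9 + (-10 + (-3 + (1*6)*(-4)))²)*8 - 1481)² = ((-9 + (-10 + (-3 + 6*(-4)))²)*8 - 1481)² = ((-9 + (-10 + (-3 - 24))²)*8 - 1481)² = ((-9 + (-10 - 27)²)*8 - 1481)² = ((-9 + (-37)²)*8 - 1481)² = ((-9 + 1369)*8 - 1481)² = (1360*8 - 1481)² = (10880 - 1481)² = 9399² = 88341201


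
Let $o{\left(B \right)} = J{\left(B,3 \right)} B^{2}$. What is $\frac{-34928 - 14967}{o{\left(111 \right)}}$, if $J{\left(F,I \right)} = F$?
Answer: $- \frac{49895}{1367631} \approx -0.036483$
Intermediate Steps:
$o{\left(B \right)} = B^{3}$ ($o{\left(B \right)} = B B^{2} = B^{3}$)
$\frac{-34928 - 14967}{o{\left(111 \right)}} = \frac{-34928 - 14967}{111^{3}} = \frac{-34928 - 14967}{1367631} = \left(-49895\right) \frac{1}{1367631} = - \frac{49895}{1367631}$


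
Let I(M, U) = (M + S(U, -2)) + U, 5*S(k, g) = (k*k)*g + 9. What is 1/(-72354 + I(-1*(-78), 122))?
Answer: -5/390529 ≈ -1.2803e-5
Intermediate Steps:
S(k, g) = 9/5 + g*k**2/5 (S(k, g) = ((k*k)*g + 9)/5 = (k**2*g + 9)/5 = (g*k**2 + 9)/5 = (9 + g*k**2)/5 = 9/5 + g*k**2/5)
I(M, U) = 9/5 + M + U - 2*U**2/5 (I(M, U) = (M + (9/5 + (1/5)*(-2)*U**2)) + U = (M + (9/5 - 2*U**2/5)) + U = (9/5 + M - 2*U**2/5) + U = 9/5 + M + U - 2*U**2/5)
1/(-72354 + I(-1*(-78), 122)) = 1/(-72354 + (9/5 - 1*(-78) + 122 - 2/5*122**2)) = 1/(-72354 + (9/5 + 78 + 122 - 2/5*14884)) = 1/(-72354 + (9/5 + 78 + 122 - 29768/5)) = 1/(-72354 - 28759/5) = 1/(-390529/5) = -5/390529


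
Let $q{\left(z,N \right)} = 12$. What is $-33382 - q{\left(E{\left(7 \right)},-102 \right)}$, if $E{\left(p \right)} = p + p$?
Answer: $-33394$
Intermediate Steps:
$E{\left(p \right)} = 2 p$
$-33382 - q{\left(E{\left(7 \right)},-102 \right)} = -33382 - 12 = -33394$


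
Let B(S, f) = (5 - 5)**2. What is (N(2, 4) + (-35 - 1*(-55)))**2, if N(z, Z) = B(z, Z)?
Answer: 400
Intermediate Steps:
B(S, f) = 0 (B(S, f) = 0**2 = 0)
N(z, Z) = 0
(N(2, 4) + (-35 - 1*(-55)))**2 = (0 + (-35 - 1*(-55)))**2 = (0 + (-35 + 55))**2 = (0 + 20)**2 = 20**2 = 400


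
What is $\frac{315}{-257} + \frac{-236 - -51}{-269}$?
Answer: $- \frac{37190}{69133} \approx -0.53795$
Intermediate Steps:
$\frac{315}{-257} + \frac{-236 - -51}{-269} = 315 \left(- \frac{1}{257}\right) + \left(-236 + 51\right) \left(- \frac{1}{269}\right) = - \frac{315}{257} - - \frac{185}{269} = - \frac{315}{257} + \frac{185}{269} = - \frac{37190}{69133}$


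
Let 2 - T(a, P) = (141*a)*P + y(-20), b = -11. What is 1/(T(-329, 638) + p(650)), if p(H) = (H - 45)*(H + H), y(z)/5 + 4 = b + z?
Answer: 1/30382859 ≈ 3.2913e-8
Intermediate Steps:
y(z) = -75 + 5*z (y(z) = -20 + 5*(-11 + z) = -20 + (-55 + 5*z) = -75 + 5*z)
T(a, P) = 177 - 141*P*a (T(a, P) = 2 - ((141*a)*P + (-75 + 5*(-20))) = 2 - (141*P*a + (-75 - 100)) = 2 - (141*P*a - 175) = 2 - (-175 + 141*P*a) = 2 + (175 - 141*P*a) = 177 - 141*P*a)
p(H) = 2*H*(-45 + H) (p(H) = (-45 + H)*(2*H) = 2*H*(-45 + H))
1/(T(-329, 638) + p(650)) = 1/((177 - 141*638*(-329)) + 2*650*(-45 + 650)) = 1/((177 + 29596182) + 2*650*605) = 1/(29596359 + 786500) = 1/30382859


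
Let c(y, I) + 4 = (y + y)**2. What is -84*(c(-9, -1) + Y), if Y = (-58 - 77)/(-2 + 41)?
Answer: -345660/13 ≈ -26589.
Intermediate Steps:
c(y, I) = -4 + 4*y**2 (c(y, I) = -4 + (y + y)**2 = -4 + (2*y)**2 = -4 + 4*y**2)
Y = -45/13 (Y = -135/39 = -135*1/39 = -45/13 ≈ -3.4615)
-84*(c(-9, -1) + Y) = -84*((-4 + 4*(-9)**2) - 45/13) = -84*((-4 + 4*81) - 45/13) = -84*((-4 + 324) - 45/13) = -84*(320 - 45/13) = -84*4115/13 = -345660/13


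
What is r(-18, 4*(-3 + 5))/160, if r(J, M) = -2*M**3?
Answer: -32/5 ≈ -6.4000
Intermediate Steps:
r(-18, 4*(-3 + 5))/160 = -2*64*(-3 + 5)**3/160 = -2*(4*2)**3*(1/160) = -2*8**3*(1/160) = -2*512*(1/160) = -1024*1/160 = -32/5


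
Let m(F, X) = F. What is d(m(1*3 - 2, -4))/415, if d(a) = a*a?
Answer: 1/415 ≈ 0.0024096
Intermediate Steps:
d(a) = a²
d(m(1*3 - 2, -4))/415 = (1*3 - 2)²/415 = (3 - 2)²*(1/415) = 1²*(1/415) = 1*(1/415) = 1/415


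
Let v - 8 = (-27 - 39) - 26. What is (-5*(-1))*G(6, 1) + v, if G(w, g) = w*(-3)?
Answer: -174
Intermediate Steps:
G(w, g) = -3*w
v = -84 (v = 8 + ((-27 - 39) - 26) = 8 + (-66 - 26) = 8 - 92 = -84)
(-5*(-1))*G(6, 1) + v = (-5*(-1))*(-3*6) - 84 = 5*(-18) - 84 = -90 - 84 = -174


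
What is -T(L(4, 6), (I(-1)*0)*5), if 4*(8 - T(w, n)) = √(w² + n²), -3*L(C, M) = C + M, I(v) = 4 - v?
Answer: -43/6 ≈ -7.1667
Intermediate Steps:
L(C, M) = -C/3 - M/3 (L(C, M) = -(C + M)/3 = -C/3 - M/3)
T(w, n) = 8 - √(n² + w²)/4 (T(w, n) = 8 - √(w² + n²)/4 = 8 - √(n² + w²)/4)
-T(L(4, 6), (I(-1)*0)*5) = -(8 - √((((4 - 1*(-1))*0)*5)² + (-⅓*4 - ⅓*6)²)/4) = -(8 - √((((4 + 1)*0)*5)² + (-4/3 - 2)²)/4) = -(8 - √(((5*0)*5)² + (-10/3)²)/4) = -(8 - √((0*5)² + 100/9)/4) = -(8 - √(0² + 100/9)/4) = -(8 - √(0 + 100/9)/4) = -(8 - √(100/9)/4) = -(8 - ¼*10/3) = -(8 - ⅚) = -1*43/6 = -43/6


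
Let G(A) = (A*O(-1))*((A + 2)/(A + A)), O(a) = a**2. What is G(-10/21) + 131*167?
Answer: 459433/21 ≈ 21878.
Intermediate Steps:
G(A) = 1 + A/2 (G(A) = (A*(-1)**2)*((A + 2)/(A + A)) = (A*1)*((2 + A)/((2*A))) = A*((2 + A)*(1/(2*A))) = A*((2 + A)/(2*A)) = 1 + A/2)
G(-10/21) + 131*167 = (1 + (-10/21)/2) + 131*167 = (1 + (-10*1/21)/2) + 21877 = (1 + (1/2)*(-10/21)) + 21877 = (1 - 5/21) + 21877 = 16/21 + 21877 = 459433/21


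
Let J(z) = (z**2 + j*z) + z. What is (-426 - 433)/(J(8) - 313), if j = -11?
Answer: 859/329 ≈ 2.6109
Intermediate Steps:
J(z) = z**2 - 10*z (J(z) = (z**2 - 11*z) + z = z**2 - 10*z)
(-426 - 433)/(J(8) - 313) = (-426 - 433)/(8*(-10 + 8) - 313) = -859/(8*(-2) - 313) = -859/(-16 - 313) = -859/(-329) = -859*(-1/329) = 859/329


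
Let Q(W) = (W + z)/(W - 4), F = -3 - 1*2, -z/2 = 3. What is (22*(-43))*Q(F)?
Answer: -10406/9 ≈ -1156.2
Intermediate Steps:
z = -6 (z = -2*3 = -6)
F = -5 (F = -3 - 2 = -5)
Q(W) = (-6 + W)/(-4 + W) (Q(W) = (W - 6)/(W - 4) = (-6 + W)/(-4 + W))
(22*(-43))*Q(F) = (22*(-43))*((-6 - 5)/(-4 - 5)) = -946*(-11)/(-9) = -(-946)*(-11)/9 = -946*11/9 = -10406/9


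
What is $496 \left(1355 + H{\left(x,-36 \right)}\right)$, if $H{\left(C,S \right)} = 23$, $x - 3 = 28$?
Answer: $683488$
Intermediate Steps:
$x = 31$ ($x = 3 + 28 = 31$)
$496 \left(1355 + H{\left(x,-36 \right)}\right) = 496 \left(1355 + 23\right) = 496 \cdot 1378 = 683488$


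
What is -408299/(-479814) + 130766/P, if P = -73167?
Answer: -3652149399/3900727882 ≈ -0.93627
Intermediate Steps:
-408299/(-479814) + 130766/P = -408299/(-479814) + 130766/(-73167) = -408299*(-1/479814) + 130766*(-1/73167) = 408299/479814 - 130766/73167 = -3652149399/3900727882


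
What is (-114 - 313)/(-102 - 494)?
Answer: 427/596 ≈ 0.71644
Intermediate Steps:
(-114 - 313)/(-102 - 494) = -427/(-596) = -427*(-1/596) = 427/596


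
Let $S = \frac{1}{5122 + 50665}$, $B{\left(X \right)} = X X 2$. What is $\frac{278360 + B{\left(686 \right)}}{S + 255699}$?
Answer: $\frac{34017573712}{7132340057} \approx 4.7695$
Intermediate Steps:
$B{\left(X \right)} = 2 X^{2}$ ($B{\left(X \right)} = X 2 X = 2 X^{2}$)
$S = \frac{1}{55787} \approx 1.7925 \cdot 10^{-5}$
$\frac{278360 + B{\left(686 \right)}}{S + 255699} = \frac{278360 + 2 \cdot 686^{2}}{\frac{1}{55787} + 255699} = \frac{278360 + 2 \cdot 470596}{\frac{14264680114}{55787}} = \left(278360 + 941192\right) \frac{55787}{14264680114} = 1219552 \cdot \frac{55787}{14264680114} = \frac{34017573712}{7132340057}$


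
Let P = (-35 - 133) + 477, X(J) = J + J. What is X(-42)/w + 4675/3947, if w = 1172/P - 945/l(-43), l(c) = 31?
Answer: 4371169567/1009141331 ≈ 4.3316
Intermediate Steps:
X(J) = 2*J
P = 309 (P = -168 + 477 = 309)
w = -255673/9579 (w = 1172/309 - 945/31 = -255673/9579 ≈ -26.691)
X(-42)/w + 4675/3947 = (2*(-42))/(-255673/9579) + 4675/3947 = -84*(-9579/255673) + 4675*(1/3947) = 804636/255673 + 4675/3947 = 4371169567/1009141331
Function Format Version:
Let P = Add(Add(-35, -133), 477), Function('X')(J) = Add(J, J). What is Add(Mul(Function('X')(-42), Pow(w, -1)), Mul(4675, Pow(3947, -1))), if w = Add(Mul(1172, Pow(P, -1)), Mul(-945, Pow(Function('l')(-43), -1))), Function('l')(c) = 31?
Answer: Rational(4371169567, 1009141331) ≈ 4.3316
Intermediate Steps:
Function('X')(J) = Mul(2, J)
P = 309 (P = Add(-168, 477) = 309)
w = Rational(-255673, 9579) (w = Add(Mul(1172, Pow(309, -1)), Mul(-945, Pow(31, -1))) = Add(Mul(1172, Rational(1, 309)), Mul(-945, Rational(1, 31))) = Add(Rational(1172, 309), Rational(-945, 31)) = Rational(-255673, 9579) ≈ -26.691)
Add(Mul(Function('X')(-42), Pow(w, -1)), Mul(4675, Pow(3947, -1))) = Add(Mul(Mul(2, -42), Pow(Rational(-255673, 9579), -1)), Mul(4675, Pow(3947, -1))) = Add(Mul(-84, Rational(-9579, 255673)), Mul(4675, Rational(1, 3947))) = Add(Rational(804636, 255673), Rational(4675, 3947)) = Rational(4371169567, 1009141331)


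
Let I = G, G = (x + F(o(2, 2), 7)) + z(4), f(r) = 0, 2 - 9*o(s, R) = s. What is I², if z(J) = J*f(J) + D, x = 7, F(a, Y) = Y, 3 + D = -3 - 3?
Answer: 25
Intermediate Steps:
o(s, R) = 2/9 - s/9
D = -9 (D = -3 + (-3 - 3) = -3 - 6 = -9)
z(J) = -9 (z(J) = J*0 - 9 = 0 - 9 = -9)
G = 5 (G = (7 + 7) - 9 = 14 - 9 = 5)
I = 5
I² = 5² = 25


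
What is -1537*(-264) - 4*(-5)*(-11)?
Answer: 405548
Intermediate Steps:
-1537*(-264) - 4*(-5)*(-11) = 405768 + 20*(-11) = 405768 - 220 = 405548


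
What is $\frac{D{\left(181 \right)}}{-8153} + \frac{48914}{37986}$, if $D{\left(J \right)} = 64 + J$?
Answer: $\frac{194744636}{154849929} \approx 1.2576$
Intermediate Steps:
$\frac{D{\left(181 \right)}}{-8153} + \frac{48914}{37986} = \frac{64 + 181}{-8153} + \frac{48914}{37986} = 245 \left(- \frac{1}{8153}\right) + 48914 \cdot \frac{1}{37986} = - \frac{245}{8153} + \frac{24457}{18993} = \frac{194744636}{154849929}$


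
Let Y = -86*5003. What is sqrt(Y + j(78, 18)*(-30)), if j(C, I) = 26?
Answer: I*sqrt(431038) ≈ 656.54*I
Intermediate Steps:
Y = -430258
sqrt(Y + j(78, 18)*(-30)) = sqrt(-430258 + 26*(-30)) = sqrt(-430258 - 780) = sqrt(-431038) = I*sqrt(431038)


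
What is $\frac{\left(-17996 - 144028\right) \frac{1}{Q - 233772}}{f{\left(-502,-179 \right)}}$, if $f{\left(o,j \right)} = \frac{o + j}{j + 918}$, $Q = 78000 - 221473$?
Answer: $- \frac{39911912}{85634615} \approx -0.46607$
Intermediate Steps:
$Q = -143473$ ($Q = 78000 - 221473 = -143473$)
$f{\left(o,j \right)} = \frac{j + o}{918 + j}$
$\frac{\left(-17996 - 144028\right) \frac{1}{Q - 233772}}{f{\left(-502,-179 \right)}} = \frac{\left(-17996 - 144028\right) \frac{1}{-143473 - 233772}}{\frac{1}{918 - 179} \left(-179 - 502\right)} = \frac{\left(-162024\right) \frac{1}{-377245}}{\frac{1}{739} \left(-681\right)} = \frac{\left(-162024\right) \left(- \frac{1}{377245}\right)}{\frac{1}{739} \left(-681\right)} = \frac{162024}{377245 \left(- \frac{681}{739}\right)} = \frac{162024}{377245} \left(- \frac{739}{681}\right) = - \frac{39911912}{85634615}$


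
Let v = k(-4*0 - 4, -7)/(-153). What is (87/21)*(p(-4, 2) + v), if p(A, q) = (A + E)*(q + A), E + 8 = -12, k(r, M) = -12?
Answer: 71108/357 ≈ 199.18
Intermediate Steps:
E = -20 (E = -8 - 12 = -20)
v = 4/51 (v = -12/(-153) = -12*(-1/153) = 4/51 ≈ 0.078431)
p(A, q) = (-20 + A)*(A + q) (p(A, q) = (A - 20)*(q + A) = (-20 + A)*(A + q))
(87/21)*(p(-4, 2) + v) = (87/21)*(((-4)**2 - 20*(-4) - 20*2 - 4*2) + 4/51) = (87*(1/21))*((16 + 80 - 40 - 8) + 4/51) = 29*(48 + 4/51)/7 = (29/7)*(2452/51) = 71108/357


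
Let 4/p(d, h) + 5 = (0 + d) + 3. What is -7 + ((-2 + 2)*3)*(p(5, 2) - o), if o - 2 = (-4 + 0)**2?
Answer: -7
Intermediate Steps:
p(d, h) = 4/(-2 + d) (p(d, h) = 4/(-5 + ((0 + d) + 3)) = 4/(-5 + (d + 3)) = 4/(-5 + (3 + d)) = 4/(-2 + d))
o = 18 (o = 2 + (-4 + 0)**2 = 2 + (-4)**2 = 2 + 16 = 18)
-7 + ((-2 + 2)*3)*(p(5, 2) - o) = -7 + ((-2 + 2)*3)*(4/(-2 + 5) - 1*18) = -7 + (0*3)*(4/3 - 18) = -7 + 0*(4*(1/3) - 18) = -7 + 0*(4/3 - 18) = -7 + 0*(-50/3) = -7 + 0 = -7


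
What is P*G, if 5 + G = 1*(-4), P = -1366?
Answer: 12294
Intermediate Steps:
G = -9 (G = -5 + 1*(-4) = -5 - 4 = -9)
P*G = -1366*(-9) = 12294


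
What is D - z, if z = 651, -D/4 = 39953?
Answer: -160463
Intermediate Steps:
D = -159812 (D = -4*39953 = -159812)
D - z = -159812 - 1*651 = -159812 - 651 = -160463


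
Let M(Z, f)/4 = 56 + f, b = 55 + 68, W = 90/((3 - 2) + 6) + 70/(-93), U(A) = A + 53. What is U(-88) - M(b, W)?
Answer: -200129/651 ≈ -307.42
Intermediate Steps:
U(A) = 53 + A
W = 7880/651 (W = 90/(1 + 6) + 70*(-1/93) = 90/7 - 70/93 = 7880/651 ≈ 12.104)
b = 123
M(Z, f) = 224 + 4*f (M(Z, f) = 4*(56 + f) = 224 + 4*f)
U(-88) - M(b, W) = (53 - 88) - (224 + 4*(7880/651)) = -35 - (224 + 31520/651) = -35 - 1*177344/651 = -35 - 177344/651 = -200129/651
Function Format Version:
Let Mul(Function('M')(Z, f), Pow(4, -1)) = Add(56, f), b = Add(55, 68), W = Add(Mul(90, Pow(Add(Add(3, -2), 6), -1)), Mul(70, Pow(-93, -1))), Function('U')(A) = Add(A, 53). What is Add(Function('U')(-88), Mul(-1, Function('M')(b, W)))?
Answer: Rational(-200129, 651) ≈ -307.42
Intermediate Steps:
Function('U')(A) = Add(53, A)
W = Rational(7880, 651) (W = Add(Mul(90, Pow(Add(1, 6), -1)), Mul(70, Rational(-1, 93))) = Add(Mul(90, Pow(7, -1)), Rational(-70, 93)) = Add(Mul(90, Rational(1, 7)), Rational(-70, 93)) = Add(Rational(90, 7), Rational(-70, 93)) = Rational(7880, 651) ≈ 12.104)
b = 123
Function('M')(Z, f) = Add(224, Mul(4, f)) (Function('M')(Z, f) = Mul(4, Add(56, f)) = Add(224, Mul(4, f)))
Add(Function('U')(-88), Mul(-1, Function('M')(b, W))) = Add(Add(53, -88), Mul(-1, Add(224, Mul(4, Rational(7880, 651))))) = Add(-35, Mul(-1, Add(224, Rational(31520, 651)))) = Add(-35, Mul(-1, Rational(177344, 651))) = Add(-35, Rational(-177344, 651)) = Rational(-200129, 651)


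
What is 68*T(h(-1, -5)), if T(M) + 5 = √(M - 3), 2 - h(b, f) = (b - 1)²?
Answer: -340 + 68*I*√5 ≈ -340.0 + 152.05*I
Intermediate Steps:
h(b, f) = 2 - (-1 + b)² (h(b, f) = 2 - (b - 1)² = 2 - (-1 + b)²)
T(M) = -5 + √(-3 + M) (T(M) = -5 + √(M - 3) = -5 + √(-3 + M))
68*T(h(-1, -5)) = 68*(-5 + √(-3 + (2 - (-1 - 1)²))) = 68*(-5 + √(-3 + (2 - 1*(-2)²))) = 68*(-5 + √(-3 + (2 - 1*4))) = 68*(-5 + √(-3 + (2 - 4))) = 68*(-5 + √(-3 - 2)) = 68*(-5 + √(-5)) = 68*(-5 + I*√5) = -340 + 68*I*√5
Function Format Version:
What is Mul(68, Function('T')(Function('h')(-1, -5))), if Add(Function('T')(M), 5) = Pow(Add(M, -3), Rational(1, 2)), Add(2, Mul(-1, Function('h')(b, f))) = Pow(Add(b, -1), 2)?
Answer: Add(-340, Mul(68, I, Pow(5, Rational(1, 2)))) ≈ Add(-340.00, Mul(152.05, I))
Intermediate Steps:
Function('h')(b, f) = Add(2, Mul(-1, Pow(Add(-1, b), 2))) (Function('h')(b, f) = Add(2, Mul(-1, Pow(Add(b, -1), 2))) = Add(2, Mul(-1, Pow(Add(-1, b), 2))))
Function('T')(M) = Add(-5, Pow(Add(-3, M), Rational(1, 2))) (Function('T')(M) = Add(-5, Pow(Add(M, -3), Rational(1, 2))) = Add(-5, Pow(Add(-3, M), Rational(1, 2))))
Mul(68, Function('T')(Function('h')(-1, -5))) = Mul(68, Add(-5, Pow(Add(-3, Add(2, Mul(-1, Pow(Add(-1, -1), 2)))), Rational(1, 2)))) = Mul(68, Add(-5, Pow(Add(-3, Add(2, Mul(-1, Pow(-2, 2)))), Rational(1, 2)))) = Mul(68, Add(-5, Pow(Add(-3, Add(2, Mul(-1, 4))), Rational(1, 2)))) = Mul(68, Add(-5, Pow(Add(-3, Add(2, -4)), Rational(1, 2)))) = Mul(68, Add(-5, Pow(Add(-3, -2), Rational(1, 2)))) = Mul(68, Add(-5, Pow(-5, Rational(1, 2)))) = Mul(68, Add(-5, Mul(I, Pow(5, Rational(1, 2))))) = Add(-340, Mul(68, I, Pow(5, Rational(1, 2))))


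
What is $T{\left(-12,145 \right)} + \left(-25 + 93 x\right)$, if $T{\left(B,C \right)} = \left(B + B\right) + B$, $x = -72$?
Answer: $-6757$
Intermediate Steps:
$T{\left(B,C \right)} = 3 B$ ($T{\left(B,C \right)} = 2 B + B = 3 B$)
$T{\left(-12,145 \right)} + \left(-25 + 93 x\right) = 3 \left(-12\right) + \left(-25 + 93 \left(-72\right)\right) = -36 - 6721 = -6757$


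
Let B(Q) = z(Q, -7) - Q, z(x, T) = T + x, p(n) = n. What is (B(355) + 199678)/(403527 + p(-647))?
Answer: 199671/402880 ≈ 0.49561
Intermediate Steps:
B(Q) = -7 (B(Q) = (-7 + Q) - Q = -7)
(B(355) + 199678)/(403527 + p(-647)) = (-7 + 199678)/(403527 - 647) = 199671/402880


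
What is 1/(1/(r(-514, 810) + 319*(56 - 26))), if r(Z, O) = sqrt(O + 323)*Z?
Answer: 9570 - 514*sqrt(1133) ≈ -7731.3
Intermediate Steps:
r(Z, O) = Z*sqrt(323 + O) (r(Z, O) = sqrt(323 + O)*Z = Z*sqrt(323 + O))
1/(1/(r(-514, 810) + 319*(56 - 26))) = 1/(1/(-514*sqrt(323 + 810) + 319*(56 - 26))) = 1/(1/(-514*sqrt(1133) + 319*30)) = 1/(1/(-514*sqrt(1133) + 9570)) = 1/(1/(9570 - 514*sqrt(1133))) = 9570 - 514*sqrt(1133)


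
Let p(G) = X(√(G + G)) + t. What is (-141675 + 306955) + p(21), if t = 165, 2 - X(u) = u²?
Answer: 165405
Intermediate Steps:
X(u) = 2 - u²
p(G) = 167 - 2*G (p(G) = (2 - (√(G + G))²) + 165 = (2 - (√(2*G))²) + 165 = (2 - (√2*√G)²) + 165 = (2 - 2*G) + 165 = 167 - 2*G)
(-141675 + 306955) + p(21) = (-141675 + 306955) + (167 - 2*21) = 165280 + (167 - 42) = 165280 + 125 = 165405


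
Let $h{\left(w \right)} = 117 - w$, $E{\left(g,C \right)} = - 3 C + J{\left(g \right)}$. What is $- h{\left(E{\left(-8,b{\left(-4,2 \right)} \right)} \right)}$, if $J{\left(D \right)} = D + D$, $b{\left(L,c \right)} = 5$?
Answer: $-148$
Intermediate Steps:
$J{\left(D \right)} = 2 D$
$E{\left(g,C \right)} = - 3 C + 2 g$
$- h{\left(E{\left(-8,b{\left(-4,2 \right)} \right)} \right)} = - (117 - \left(\left(-3\right) 5 + 2 \left(-8\right)\right)) = - (117 - \left(-15 - 16\right)) = - (117 - -31) = - (117 + 31) = \left(-1\right) 148 = -148$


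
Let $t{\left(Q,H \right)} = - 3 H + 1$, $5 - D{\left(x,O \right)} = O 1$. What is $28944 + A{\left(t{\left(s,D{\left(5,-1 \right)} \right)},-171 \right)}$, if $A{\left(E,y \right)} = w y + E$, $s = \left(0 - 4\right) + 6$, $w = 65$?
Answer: $17812$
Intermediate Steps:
$D{\left(x,O \right)} = 5 - O$ ($D{\left(x,O \right)} = 5 - O 1 = 5 - O$)
$s = 2$ ($s = -4 + 6 = 2$)
$t{\left(Q,H \right)} = 1 - 3 H$
$A{\left(E,y \right)} = E + 65 y$ ($A{\left(E,y \right)} = 65 y + E = E + 65 y$)
$28944 + A{\left(t{\left(s,D{\left(5,-1 \right)} \right)},-171 \right)} = 28944 + \left(\left(1 - 3 \left(5 - -1\right)\right) + 65 \left(-171\right)\right) = 28944 - \left(11114 + 3 \left(5 + 1\right)\right) = 28944 + \left(\left(1 - 18\right) - 11115\right) = 28944 - 11132 = 17812$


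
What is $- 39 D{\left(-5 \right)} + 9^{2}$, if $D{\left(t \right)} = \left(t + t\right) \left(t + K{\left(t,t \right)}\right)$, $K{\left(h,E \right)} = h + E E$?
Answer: $5931$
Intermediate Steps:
$K{\left(h,E \right)} = h + E^{2}$
$D{\left(t \right)} = 2 t \left(t^{2} + 2 t\right)$ ($D{\left(t \right)} = \left(t + t\right) \left(t + \left(t + t^{2}\right)\right) = 2 t \left(t^{2} + 2 t\right)$)
$- 39 D{\left(-5 \right)} + 9^{2} = - 39 \cdot 2 \left(-5\right)^{2} \left(2 - 5\right) + 9^{2} = - 39 \cdot 2 \cdot 25 \left(-3\right) + 81 = \left(-39\right) \left(-150\right) + 81 = 5850 + 81 = 5931$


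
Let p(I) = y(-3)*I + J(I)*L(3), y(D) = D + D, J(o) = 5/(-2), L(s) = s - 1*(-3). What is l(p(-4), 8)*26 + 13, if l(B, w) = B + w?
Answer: 455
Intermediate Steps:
L(s) = 3 + s (L(s) = s + 3 = 3 + s)
J(o) = -5/2 (J(o) = 5*(-½) = -5/2)
y(D) = 2*D
p(I) = -15 - 6*I (p(I) = (2*(-3))*I - 5*(3 + 3)/2 = -6*I - 5/2*6 = -6*I - 15 = -15 - 6*I)
l(p(-4), 8)*26 + 13 = ((-15 - 6*(-4)) + 8)*26 + 13 = ((-15 + 24) + 8)*26 + 13 = (9 + 8)*26 + 13 = 17*26 + 13 = 442 + 13 = 455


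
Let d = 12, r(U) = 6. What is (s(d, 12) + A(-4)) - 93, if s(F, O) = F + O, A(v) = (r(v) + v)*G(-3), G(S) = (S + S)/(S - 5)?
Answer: -135/2 ≈ -67.500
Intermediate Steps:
G(S) = 2*S/(-5 + S) (G(S) = (2*S)/(-5 + S) = 2*S/(-5 + S))
A(v) = 9/2 + 3*v/4 (A(v) = (6 + v)*(2*(-3)/(-5 - 3)) = (6 + v)*(2*(-3)/(-8)) = (6 + v)*(2*(-3)*(-⅛)) = (6 + v)*(¾) = 9/2 + 3*v/4)
(s(d, 12) + A(-4)) - 93 = ((12 + 12) + (9/2 + (¾)*(-4))) - 93 = (24 + (9/2 - 3)) - 93 = (24 + 3/2) - 93 = 51/2 - 93 = -135/2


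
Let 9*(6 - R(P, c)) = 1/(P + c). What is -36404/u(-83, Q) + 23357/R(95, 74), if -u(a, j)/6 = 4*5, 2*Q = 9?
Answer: 229765307/54750 ≈ 4196.6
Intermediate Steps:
Q = 9/2 (Q = (½)*9 = 9/2 ≈ 4.5000)
u(a, j) = -120 (u(a, j) = -24*5 = -6*20 = -120)
R(P, c) = 6 - 1/(9*(P + c))
-36404/u(-83, Q) + 23357/R(95, 74) = -36404/(-120) + 23357/(((-⅑ + 6*95 + 6*74)/(95 + 74))) = -36404*(-1/120) + 23357/(((-⅑ + 570 + 444)/169)) = 9101/30 + 23357/(((1/169)*(9125/9))) = 9101/30 + 23357/(9125/1521) = 9101/30 + 23357*(1521/9125) = 9101/30 + 35525997/9125 = 229765307/54750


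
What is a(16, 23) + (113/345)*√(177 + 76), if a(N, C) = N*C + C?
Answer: 391 + 113*√253/345 ≈ 396.21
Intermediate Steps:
a(N, C) = C + C*N (a(N, C) = C*N + C = C + C*N)
a(16, 23) + (113/345)*√(177 + 76) = 23*(1 + 16) + (113/345)*√(177 + 76) = 23*17 + (113*(1/345))*√253 = 391 + 113*√253/345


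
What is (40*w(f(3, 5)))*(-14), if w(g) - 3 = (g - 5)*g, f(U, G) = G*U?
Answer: -85680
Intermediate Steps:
w(g) = 3 + g*(-5 + g) (w(g) = 3 + (g - 5)*g = 3 + (-5 + g)*g = 3 + g*(-5 + g))
(40*w(f(3, 5)))*(-14) = (40*(3 + (5*3)² - 25*3))*(-14) = (40*(3 + 15² - 5*15))*(-14) = (40*(3 + 225 - 75))*(-14) = (40*153)*(-14) = 6120*(-14) = -85680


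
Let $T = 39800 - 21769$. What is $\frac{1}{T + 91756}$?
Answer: $\frac{1}{109787} \approx 9.1085 \cdot 10^{-6}$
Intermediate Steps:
$T = 18031$
$\frac{1}{T + 91756} = \frac{1}{18031 + 91756} = \frac{1}{109787}$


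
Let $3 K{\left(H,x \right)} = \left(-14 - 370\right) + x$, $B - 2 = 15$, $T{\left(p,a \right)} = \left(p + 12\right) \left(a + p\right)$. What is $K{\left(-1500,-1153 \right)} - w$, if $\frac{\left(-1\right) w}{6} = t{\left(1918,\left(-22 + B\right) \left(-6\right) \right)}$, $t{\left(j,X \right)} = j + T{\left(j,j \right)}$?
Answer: $\frac{133295627}{3} \approx 4.4432 \cdot 10^{7}$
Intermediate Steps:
$T{\left(p,a \right)} = \left(12 + p\right) \left(a + p\right)$
$B = 17$ ($B = 2 + 15 = 17$)
$K{\left(H,x \right)} = -128 + \frac{x}{3}$ ($K{\left(H,x \right)} = \frac{\left(-14 - 370\right) + x}{3} = \frac{-384 + x}{3} = -128 + \frac{x}{3}$)
$t{\left(j,X \right)} = 2 j^{2} + 25 j$ ($t{\left(j,X \right)} = j + \left(j^{2} + 12 j + 12 j + j j\right) = j + \left(j^{2} + 12 j + 12 j + j^{2}\right) = j + \left(2 j^{2} + 24 j\right) = 2 j^{2} + 25 j$)
$w = -44432388$ ($w = - 6 \cdot 1918 \left(25 + 2 \cdot 1918\right) = - 6 \cdot 1918 \left(25 + 3836\right) = - 6 \cdot 1918 \cdot 3861 = \left(-6\right) 7405398 = -44432388$)
$K{\left(-1500,-1153 \right)} - w = \left(-128 + \frac{1}{3} \left(-1153\right)\right) - -44432388 = \left(-128 - \frac{1153}{3}\right) + 44432388 = - \frac{1537}{3} + 44432388 = \frac{133295627}{3}$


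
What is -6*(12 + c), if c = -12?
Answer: 0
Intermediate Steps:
-6*(12 + c) = -6*(12 - 12) = -6*0 = 0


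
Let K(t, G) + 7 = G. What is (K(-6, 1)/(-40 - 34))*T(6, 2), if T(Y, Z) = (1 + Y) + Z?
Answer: 27/37 ≈ 0.72973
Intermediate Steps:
K(t, G) = -7 + G
T(Y, Z) = 1 + Y + Z
(K(-6, 1)/(-40 - 34))*T(6, 2) = ((-7 + 1)/(-40 - 34))*(1 + 6 + 2) = (-6/(-74))*9 = -1/74*(-6)*9 = (3/37)*9 = 27/37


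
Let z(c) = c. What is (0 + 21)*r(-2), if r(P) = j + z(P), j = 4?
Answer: 42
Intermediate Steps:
r(P) = 4 + P
(0 + 21)*r(-2) = (0 + 21)*(4 - 2) = 21*2 = 42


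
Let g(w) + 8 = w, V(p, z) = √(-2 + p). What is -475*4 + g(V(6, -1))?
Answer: -1906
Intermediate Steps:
g(w) = -8 + w
-475*4 + g(V(6, -1)) = -475*4 + (-8 + √(-2 + 6)) = -1900 + (-8 + √4) = -1900 + (-8 + 2) = -1900 - 6 = -1906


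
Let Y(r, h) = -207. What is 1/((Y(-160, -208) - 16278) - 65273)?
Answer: -1/81758 ≈ -1.2231e-5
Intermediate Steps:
1/((Y(-160, -208) - 16278) - 65273) = 1/((-207 - 16278) - 65273) = 1/(-16485 - 65273) = 1/(-81758) = -1/81758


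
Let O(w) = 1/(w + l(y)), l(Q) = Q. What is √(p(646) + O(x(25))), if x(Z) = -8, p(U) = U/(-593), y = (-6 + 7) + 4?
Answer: I*√4502649/1779 ≈ 1.1928*I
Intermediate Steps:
y = 5 (y = 1 + 4 = 5)
p(U) = -U/593 (p(U) = U*(-1/593) = -U/593)
O(w) = 1/(5 + w) (O(w) = 1/(w + 5) = 1/(5 + w))
√(p(646) + O(x(25))) = √(-1/593*646 + 1/(5 - 8)) = √(-646/593 + 1/(-3)) = √(-646/593 - ⅓) = √(-2531/1779) = I*√4502649/1779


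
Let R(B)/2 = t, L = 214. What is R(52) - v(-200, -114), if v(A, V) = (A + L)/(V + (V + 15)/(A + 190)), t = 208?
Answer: 433196/1041 ≈ 416.13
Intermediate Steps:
R(B) = 416 (R(B) = 2*208 = 416)
v(A, V) = (214 + A)/(V + (15 + V)/(190 + A)) (v(A, V) = (A + 214)/(V + (V + 15)/(A + 190)) = (214 + A)/(V + (15 + V)/(190 + A)))
R(52) - v(-200, -114) = 416 - (40660 + (-200)² + 404*(-200))/(15 + 191*(-114) - 200*(-114)) = 416 - (40660 + 40000 - 80800)/(15 - 21774 + 22800) = 416 - (-140)/1041 = 416 - 1*(-140/1041) = 416 + 140/1041 = 433196/1041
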